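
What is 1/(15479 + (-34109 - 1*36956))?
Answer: -1/55586 ≈ -1.7990e-5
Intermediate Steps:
1/(15479 + (-34109 - 1*36956)) = 1/(15479 + (-34109 - 36956)) = 1/(15479 - 71065) = 1/(-55586) = -1/55586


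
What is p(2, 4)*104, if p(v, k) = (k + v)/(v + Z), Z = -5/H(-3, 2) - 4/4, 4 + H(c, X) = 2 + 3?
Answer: -156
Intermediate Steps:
H(c, X) = 1 (H(c, X) = -4 + (2 + 3) = -4 + 5 = 1)
Z = -6 (Z = -5/1 - 4/4 = -5*1 - 4*¼ = -5 - 1 = -6)
p(v, k) = (k + v)/(-6 + v) (p(v, k) = (k + v)/(v - 6) = (k + v)/(-6 + v))
p(2, 4)*104 = ((4 + 2)/(-6 + 2))*104 = (6/(-4))*104 = -¼*6*104 = -3/2*104 = -156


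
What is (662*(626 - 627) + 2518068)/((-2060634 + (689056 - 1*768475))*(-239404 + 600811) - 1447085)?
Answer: -1258703/386715790828 ≈ -3.2549e-6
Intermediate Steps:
(662*(626 - 627) + 2518068)/((-2060634 + (689056 - 1*768475))*(-239404 + 600811) - 1447085) = (662*(-1) + 2518068)/((-2060634 + (689056 - 768475))*361407 - 1447085) = (-662 + 2518068)/((-2060634 - 79419)*361407 - 1447085) = 2517406/(-2140053*361407 - 1447085) = 2517406/(-773430134571 - 1447085) = 2517406/(-773431581656) = 2517406*(-1/773431581656) = -1258703/386715790828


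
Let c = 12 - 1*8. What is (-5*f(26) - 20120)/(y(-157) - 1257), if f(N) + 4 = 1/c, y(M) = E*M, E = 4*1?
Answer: 1237/116 ≈ 10.664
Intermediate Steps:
E = 4
c = 4 (c = 12 - 8 = 4)
y(M) = 4*M
f(N) = -15/4 (f(N) = -4 + 1/4 = -15/4)
(-5*f(26) - 20120)/(y(-157) - 1257) = (-5*(-15/4) - 20120)/(4*(-157) - 1257) = (75/4 - 20120)/(-628 - 1257) = -80405/4/(-1885) = -80405/4*(-1/1885) = 1237/116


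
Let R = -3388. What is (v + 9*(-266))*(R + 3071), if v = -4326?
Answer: 2130240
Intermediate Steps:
(v + 9*(-266))*(R + 3071) = (-4326 + 9*(-266))*(-3388 + 3071) = (-4326 - 2394)*(-317) = -6720*(-317) = 2130240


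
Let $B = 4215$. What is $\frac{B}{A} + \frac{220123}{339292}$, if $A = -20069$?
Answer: $\frac{2987532707}{6809251148} \approx 0.43875$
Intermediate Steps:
$\frac{B}{A} + \frac{220123}{339292} = \frac{4215}{-20069} + \frac{220123}{339292} = 4215 \left(- \frac{1}{20069}\right) + 220123 \cdot \frac{1}{339292} = - \frac{4215}{20069} + \frac{220123}{339292} = \frac{2987532707}{6809251148}$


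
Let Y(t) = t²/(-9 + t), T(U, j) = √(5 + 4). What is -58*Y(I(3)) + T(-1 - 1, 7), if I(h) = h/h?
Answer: 41/4 ≈ 10.250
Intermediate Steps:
T(U, j) = 3 (T(U, j) = √9 = 3)
I(h) = 1
Y(t) = t²/(-9 + t)
-58*Y(I(3)) + T(-1 - 1, 7) = -58*1²/(-9 + 1) + 3 = -58/(-8) + 3 = -58*(-1)/8 + 3 = -58*(-⅛) + 3 = 29/4 + 3 = 41/4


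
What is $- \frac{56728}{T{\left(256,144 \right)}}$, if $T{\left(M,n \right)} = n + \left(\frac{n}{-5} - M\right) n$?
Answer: $\frac{35455}{25542} \approx 1.3881$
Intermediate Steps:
$T{\left(M,n \right)} = n + n \left(- M - \frac{n}{5}\right)$ ($T{\left(M,n \right)} = n + \left(n \left(- \frac{1}{5}\right) - M\right) n = n + \left(- \frac{n}{5} - M\right) n = n + \left(- M - \frac{n}{5}\right) n = n + n \left(- M - \frac{n}{5}\right)$)
$- \frac{56728}{T{\left(256,144 \right)}} = - \frac{56728}{\frac{1}{5} \cdot 144 \left(5 - 144 - 1280\right)} = - \frac{56728}{\frac{1}{5} \cdot 144 \left(-1419\right)} = - \frac{56728}{- \frac{204336}{5}} = \left(-56728\right) \left(- \frac{5}{204336}\right) = \frac{35455}{25542}$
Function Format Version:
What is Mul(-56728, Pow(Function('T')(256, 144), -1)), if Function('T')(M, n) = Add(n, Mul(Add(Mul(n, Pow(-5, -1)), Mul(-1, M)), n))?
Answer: Rational(35455, 25542) ≈ 1.3881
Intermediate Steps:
Function('T')(M, n) = Add(n, Mul(n, Add(Mul(-1, M), Mul(Rational(-1, 5), n)))) (Function('T')(M, n) = Add(n, Mul(Add(Mul(n, Rational(-1, 5)), Mul(-1, M)), n)) = Add(n, Mul(Add(Mul(Rational(-1, 5), n), Mul(-1, M)), n)) = Add(n, Mul(Add(Mul(-1, M), Mul(Rational(-1, 5), n)), n)) = Add(n, Mul(n, Add(Mul(-1, M), Mul(Rational(-1, 5), n)))))
Mul(-56728, Pow(Function('T')(256, 144), -1)) = Mul(-56728, Pow(Mul(Rational(1, 5), 144, Add(5, Mul(-1, 144), Mul(-5, 256))), -1)) = Mul(-56728, Pow(Mul(Rational(1, 5), 144, Add(5, -144, -1280)), -1)) = Mul(-56728, Pow(Mul(Rational(1, 5), 144, -1419), -1)) = Mul(-56728, Pow(Rational(-204336, 5), -1)) = Mul(-56728, Rational(-5, 204336)) = Rational(35455, 25542)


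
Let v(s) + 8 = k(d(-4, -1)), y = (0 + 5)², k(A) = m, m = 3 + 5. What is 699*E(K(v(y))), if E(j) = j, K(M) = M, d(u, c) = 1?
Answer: 0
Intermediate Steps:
m = 8
k(A) = 8
y = 25 (y = 5² = 25)
v(s) = 0 (v(s) = -8 + 8 = 0)
699*E(K(v(y))) = 699*0 = 0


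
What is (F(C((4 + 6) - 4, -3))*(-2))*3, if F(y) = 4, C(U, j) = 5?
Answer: -24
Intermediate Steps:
(F(C((4 + 6) - 4, -3))*(-2))*3 = (4*(-2))*3 = -8*3 = -24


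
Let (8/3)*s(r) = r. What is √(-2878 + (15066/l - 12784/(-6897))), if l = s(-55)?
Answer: I*√35446664670/3135 ≈ 60.055*I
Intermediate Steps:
s(r) = 3*r/8
l = -165/8 (l = (3/8)*(-55) = -165/8 ≈ -20.625)
√(-2878 + (15066/l - 12784/(-6897))) = √(-2878 + (15066/(-165/8) - 12784/(-6897))) = √(-2878 + (15066*(-8/165) - 12784*(-1/6897))) = √(-2878 + (-40176/55 + 12784/6897)) = √(-2878 - 25126432/34485) = √(-124374262/34485) = I*√35446664670/3135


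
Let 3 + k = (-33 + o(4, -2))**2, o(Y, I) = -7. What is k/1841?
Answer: 1597/1841 ≈ 0.86746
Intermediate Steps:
k = 1597 (k = -3 + (-33 - 7)**2 = -3 + (-40)**2 = -3 + 1600 = 1597)
k/1841 = 1597/1841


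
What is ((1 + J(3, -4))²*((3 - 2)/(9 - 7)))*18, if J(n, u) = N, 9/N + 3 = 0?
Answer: 36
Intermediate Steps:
N = -3 (N = 9/(-3 + 0) = 9/(-3) = 9*(-⅓) = -3)
J(n, u) = -3
((1 + J(3, -4))²*((3 - 2)/(9 - 7)))*18 = ((1 - 3)²*((3 - 2)/(9 - 7)))*18 = ((-2)²*(1/2))*18 = (4*(1*(½)))*18 = (4*(½))*18 = 2*18 = 36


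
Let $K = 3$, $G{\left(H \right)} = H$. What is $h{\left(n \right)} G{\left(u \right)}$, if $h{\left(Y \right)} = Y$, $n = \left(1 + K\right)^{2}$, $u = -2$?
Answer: $-32$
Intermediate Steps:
$n = 16$ ($n = \left(1 + 3\right)^{2} = 4^{2} = 16$)
$h{\left(n \right)} G{\left(u \right)} = 16 \left(-2\right) = -32$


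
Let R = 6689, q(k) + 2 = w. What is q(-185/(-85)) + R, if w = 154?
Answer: 6841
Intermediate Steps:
q(k) = 152 (q(k) = -2 + 154 = 152)
q(-185/(-85)) + R = 152 + 6689 = 6841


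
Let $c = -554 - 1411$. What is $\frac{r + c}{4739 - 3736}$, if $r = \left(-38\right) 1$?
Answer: $- \frac{2003}{1003} \approx -1.997$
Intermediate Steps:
$c = -1965$ ($c = -554 - 1411 = -1965$)
$r = -38$
$\frac{r + c}{4739 - 3736} = \frac{-38 - 1965}{4739 - 3736} = - \frac{2003}{1003}$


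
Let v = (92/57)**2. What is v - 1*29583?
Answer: -96106703/3249 ≈ -29580.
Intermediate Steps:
v = 8464/3249 (v = (92*(1/57))**2 = (92/57)**2 = 8464/3249 ≈ 2.6051)
v - 1*29583 = 8464/3249 - 1*29583 = 8464/3249 - 29583 = -96106703/3249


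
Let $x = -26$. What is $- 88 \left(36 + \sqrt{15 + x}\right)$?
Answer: $-3168 - 88 i \sqrt{11} \approx -3168.0 - 291.86 i$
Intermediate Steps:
$- 88 \left(36 + \sqrt{15 + x}\right) = - 88 \left(36 + \sqrt{15 - 26}\right) = - 88 \left(36 + \sqrt{-11}\right) = - 88 \left(36 + i \sqrt{11}\right) = -3168 - 88 i \sqrt{11}$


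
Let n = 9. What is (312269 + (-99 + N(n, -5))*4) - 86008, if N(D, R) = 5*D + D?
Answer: 226081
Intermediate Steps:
N(D, R) = 6*D
(312269 + (-99 + N(n, -5))*4) - 86008 = (312269 + (-99 + 6*9)*4) - 86008 = (312269 + (-99 + 54)*4) - 86008 = (312269 - 45*4) - 86008 = (312269 - 180) - 86008 = 312089 - 86008 = 226081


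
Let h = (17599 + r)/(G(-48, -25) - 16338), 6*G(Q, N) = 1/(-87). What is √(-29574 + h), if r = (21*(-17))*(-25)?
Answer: 3*I*√239017825039769438/8528437 ≈ 171.98*I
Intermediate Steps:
r = 8925 (r = -357*(-25) = 8925)
G(Q, N) = -1/522 (G(Q, N) = (⅙)/(-87) = (⅙)*(-1/87) = -1/522)
h = -13845528/8528437 (h = (17599 + 8925)/(-1/522 - 16338) = 26524/(-8528437/522) = 26524*(-522/8528437) = -13845528/8528437 ≈ -1.6235)
√(-29574 + h) = √(-29574 - 13845528/8528437) = √(-252233841366/8528437) = 3*I*√239017825039769438/8528437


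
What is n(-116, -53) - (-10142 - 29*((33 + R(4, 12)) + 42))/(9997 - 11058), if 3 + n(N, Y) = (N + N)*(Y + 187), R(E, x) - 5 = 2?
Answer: -33000071/1061 ≈ -31103.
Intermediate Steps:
R(E, x) = 7 (R(E, x) = 5 + 2 = 7)
n(N, Y) = -3 + 2*N*(187 + Y) (n(N, Y) = -3 + (N + N)*(Y + 187) = -3 + (2*N)*(187 + Y) = -3 + 2*N*(187 + Y))
n(-116, -53) - (-10142 - 29*((33 + R(4, 12)) + 42))/(9997 - 11058) = (-3 + 374*(-116) + 2*(-116)*(-53)) - (-10142 - 29*((33 + 7) + 42))/(9997 - 11058) = (-3 - 43384 + 12296) - (-10142 - 29*(40 + 42))/(-1061) = -31091 - (-10142 - 29*82)*(-1)/1061 = -31091 - (-10142 - 2378)*(-1)/1061 = -31091 - (-12520)*(-1)/1061 = -31091 - 1*12520/1061 = -31091 - 12520/1061 = -33000071/1061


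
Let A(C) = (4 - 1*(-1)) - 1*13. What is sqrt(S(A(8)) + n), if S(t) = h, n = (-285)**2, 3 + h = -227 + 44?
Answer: sqrt(81039) ≈ 284.67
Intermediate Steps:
A(C) = -8 (A(C) = (4 + 1) - 13 = 5 - 13 = -8)
h = -186 (h = -3 + (-227 + 44) = -3 - 183 = -186)
n = 81225
S(t) = -186
sqrt(S(A(8)) + n) = sqrt(-186 + 81225) = sqrt(81039)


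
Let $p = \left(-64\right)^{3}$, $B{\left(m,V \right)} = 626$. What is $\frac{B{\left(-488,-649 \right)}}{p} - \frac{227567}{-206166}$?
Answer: $\frac{14881565933}{13511294976} \approx 1.1014$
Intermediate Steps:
$p = -262144$
$\frac{B{\left(-488,-649 \right)}}{p} - \frac{227567}{-206166} = \frac{626}{-262144} - \frac{227567}{-206166} = 626 \left(- \frac{1}{262144}\right) - - \frac{227567}{206166} = - \frac{313}{131072} + \frac{227567}{206166} = \frac{14881565933}{13511294976}$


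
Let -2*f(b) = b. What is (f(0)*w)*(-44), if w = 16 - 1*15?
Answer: 0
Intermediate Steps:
f(b) = -b/2
w = 1 (w = 16 - 15 = 1)
(f(0)*w)*(-44) = (-1/2*0*1)*(-44) = (0*1)*(-44) = 0*(-44) = 0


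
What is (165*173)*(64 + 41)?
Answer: 2997225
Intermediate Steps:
(165*173)*(64 + 41) = 28545*105 = 2997225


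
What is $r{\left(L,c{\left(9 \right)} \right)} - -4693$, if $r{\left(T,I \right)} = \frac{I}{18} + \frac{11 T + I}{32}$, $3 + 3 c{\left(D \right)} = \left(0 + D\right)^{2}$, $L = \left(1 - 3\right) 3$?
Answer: $\frac{168955}{36} \approx 4693.2$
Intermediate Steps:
$L = -6$ ($L = \left(-2\right) 3 = -6$)
$c{\left(D \right)} = -1 + \frac{D^{2}}{3}$ ($c{\left(D \right)} = -1 + \frac{\left(0 + D\right)^{2}}{3} = -1 + \frac{D^{2}}{3}$)
$r{\left(T,I \right)} = \frac{11 T}{32} + \frac{25 I}{288}$ ($r{\left(T,I \right)} = I \frac{1}{18} + \left(I + 11 T\right) \frac{1}{32} = \frac{I}{18} + \left(\frac{I}{32} + \frac{11 T}{32}\right) = \frac{11 T}{32} + \frac{25 I}{288}$)
$r{\left(L,c{\left(9 \right)} \right)} - -4693 = \left(\frac{11}{32} \left(-6\right) + \frac{25 \left(-1 + \frac{9^{2}}{3}\right)}{288}\right) - -4693 = \left(- \frac{33}{16} + \frac{25 \left(-1 + \frac{1}{3} \cdot 81\right)}{288}\right) + 4693 = \left(- \frac{33}{16} + \frac{25 \left(-1 + 27\right)}{288}\right) + 4693 = \left(- \frac{33}{16} + \frac{25}{288} \cdot 26\right) + 4693 = \left(- \frac{33}{16} + \frac{325}{144}\right) + 4693 = \frac{7}{36} + 4693 = \frac{168955}{36}$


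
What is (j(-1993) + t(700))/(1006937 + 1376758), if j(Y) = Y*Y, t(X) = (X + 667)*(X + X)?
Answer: 5885849/2383695 ≈ 2.4692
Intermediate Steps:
t(X) = 2*X*(667 + X) (t(X) = (667 + X)*(2*X) = 2*X*(667 + X))
j(Y) = Y**2
(j(-1993) + t(700))/(1006937 + 1376758) = ((-1993)**2 + 2*700*(667 + 700))/(1006937 + 1376758) = (3972049 + 2*700*1367)/2383695 = (3972049 + 1913800)*(1/2383695) = 5885849*(1/2383695) = 5885849/2383695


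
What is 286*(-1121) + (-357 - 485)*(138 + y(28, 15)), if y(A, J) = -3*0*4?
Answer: -436802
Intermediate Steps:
y(A, J) = 0 (y(A, J) = 0*4 = 0)
286*(-1121) + (-357 - 485)*(138 + y(28, 15)) = 286*(-1121) + (-357 - 485)*(138 + 0) = -320606 - 842*138 = -320606 - 116196 = -436802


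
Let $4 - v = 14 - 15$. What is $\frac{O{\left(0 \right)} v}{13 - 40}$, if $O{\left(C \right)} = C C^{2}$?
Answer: $0$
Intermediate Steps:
$v = 5$ ($v = 4 - \left(14 - 15\right) = 4 - -1 = 4 + 1 = 5$)
$O{\left(C \right)} = C^{3}$
$\frac{O{\left(0 \right)} v}{13 - 40} = \frac{0^{3} \cdot 5}{13 - 40} = \frac{0 \cdot 5}{-27} = 0 \left(- \frac{1}{27}\right) = 0$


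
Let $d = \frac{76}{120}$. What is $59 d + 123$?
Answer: $\frac{4811}{30} \approx 160.37$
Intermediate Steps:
$d = \frac{19}{30}$ ($d = 76 \cdot \frac{1}{120} = \frac{19}{30} \approx 0.63333$)
$59 d + 123 = 59 \cdot \frac{19}{30} + 123 = \frac{1121}{30} + 123 = \frac{4811}{30}$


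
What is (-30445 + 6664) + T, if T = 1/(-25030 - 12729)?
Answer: -897946780/37759 ≈ -23781.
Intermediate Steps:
T = -1/37759 (T = 1/(-37759) = -1/37759 ≈ -2.6484e-5)
(-30445 + 6664) + T = (-30445 + 6664) - 1/37759 = -23781 - 1/37759 = -897946780/37759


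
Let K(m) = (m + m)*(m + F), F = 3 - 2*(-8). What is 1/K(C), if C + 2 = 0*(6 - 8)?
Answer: -1/68 ≈ -0.014706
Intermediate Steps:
C = -2 (C = -2 + 0*(6 - 8) = -2 + 0*(-2) = -2 + 0 = -2)
F = 19 (F = 3 + 16 = 19)
K(m) = 2*m*(19 + m) (K(m) = (m + m)*(m + 19) = (2*m)*(19 + m) = 2*m*(19 + m))
1/K(C) = 1/(2*(-2)*(19 - 2)) = 1/(2*(-2)*17) = 1/(-68) = -1/68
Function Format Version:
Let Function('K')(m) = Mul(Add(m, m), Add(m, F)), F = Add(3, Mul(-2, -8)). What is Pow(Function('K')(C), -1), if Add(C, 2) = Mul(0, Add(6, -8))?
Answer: Rational(-1, 68) ≈ -0.014706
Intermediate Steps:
C = -2 (C = Add(-2, Mul(0, Add(6, -8))) = Add(-2, Mul(0, -2)) = Add(-2, 0) = -2)
F = 19 (F = Add(3, 16) = 19)
Function('K')(m) = Mul(2, m, Add(19, m)) (Function('K')(m) = Mul(Add(m, m), Add(m, 19)) = Mul(Mul(2, m), Add(19, m)) = Mul(2, m, Add(19, m)))
Pow(Function('K')(C), -1) = Pow(Mul(2, -2, Add(19, -2)), -1) = Pow(Mul(2, -2, 17), -1) = Pow(-68, -1) = Rational(-1, 68)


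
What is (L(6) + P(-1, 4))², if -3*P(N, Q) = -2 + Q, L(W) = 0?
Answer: 4/9 ≈ 0.44444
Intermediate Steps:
P(N, Q) = ⅔ - Q/3 (P(N, Q) = -(-2 + Q)/3 = ⅔ - Q/3)
(L(6) + P(-1, 4))² = (0 + (⅔ - ⅓*4))² = (0 + (⅔ - 4/3))² = (0 - ⅔)² = (-⅔)² = 4/9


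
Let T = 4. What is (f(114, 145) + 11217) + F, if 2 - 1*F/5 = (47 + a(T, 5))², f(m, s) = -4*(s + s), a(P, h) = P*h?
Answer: -12378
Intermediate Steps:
f(m, s) = -8*s
F = -22435 (F = 10 - 5*(47 + 4*5)² = 10 - 5*(47 + 20)² = 10 - 5*67² = 10 - 5*4489 = 10 - 22445 = -22435)
(f(114, 145) + 11217) + F = (-8*145 + 11217) - 22435 = (-1160 + 11217) - 22435 = 10057 - 22435 = -12378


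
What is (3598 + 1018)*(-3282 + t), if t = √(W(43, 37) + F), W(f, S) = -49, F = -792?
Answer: -15149712 + 133864*I ≈ -1.515e+7 + 1.3386e+5*I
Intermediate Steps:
t = 29*I (t = √(-49 - 792) = √(-841) = 29*I ≈ 29.0*I)
(3598 + 1018)*(-3282 + t) = (3598 + 1018)*(-3282 + 29*I) = 4616*(-3282 + 29*I) = -15149712 + 133864*I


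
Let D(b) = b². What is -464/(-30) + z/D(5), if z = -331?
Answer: 167/75 ≈ 2.2267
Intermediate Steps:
-464/(-30) + z/D(5) = -464/(-30) - 331/(5²) = -464*(-1/30) - 331/25 = 232/15 - 331*1/25 = 232/15 - 331/25 = 167/75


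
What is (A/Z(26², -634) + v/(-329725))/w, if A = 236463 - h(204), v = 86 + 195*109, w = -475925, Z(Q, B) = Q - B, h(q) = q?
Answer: -15574508413/41114185103750 ≈ -0.00037881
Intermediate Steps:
v = 21341 (v = 86 + 21255 = 21341)
A = 236259 (A = 236463 - 1*204 = 236463 - 204 = 236259)
(A/Z(26², -634) + v/(-329725))/w = (236259/(26² - 1*(-634)) + 21341/(-329725))/(-475925) = (236259/(676 + 634) + 21341*(-1/329725))*(-1/475925) = (236259/1310 - 21341/329725)*(-1/475925) = (15574508413/86387950)*(-1/475925) = -15574508413/41114185103750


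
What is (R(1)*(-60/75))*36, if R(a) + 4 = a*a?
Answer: 432/5 ≈ 86.400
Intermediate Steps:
R(a) = -4 + a² (R(a) = -4 + a*a = -4 + a²)
(R(1)*(-60/75))*36 = ((-4 + 1²)*(-60/75))*36 = ((-4 + 1)*(-60*1/75))*36 = -3*(-⅘)*36 = (12/5)*36 = 432/5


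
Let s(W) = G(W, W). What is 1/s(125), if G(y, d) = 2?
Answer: ½ ≈ 0.50000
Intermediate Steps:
s(W) = 2
1/s(125) = 1/2 = ½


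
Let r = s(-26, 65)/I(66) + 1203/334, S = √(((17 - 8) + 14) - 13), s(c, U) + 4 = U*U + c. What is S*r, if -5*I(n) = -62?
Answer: 1770059*√10/5177 ≈ 1081.2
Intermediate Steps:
s(c, U) = -4 + c + U² (s(c, U) = -4 + (U*U + c) = -4 + (U² + c) = -4 + (c + U²) = -4 + c + U²)
I(n) = 62/5 (I(n) = -⅕*(-62) = 62/5)
S = √10 (S = √((9 + 14) - 13) = √(23 - 13) = √10 ≈ 3.1623)
r = 1770059/5177 (r = (-4 - 26 + 65²)/(62/5) + 1203/334 = (-4 - 26 + 4225)*(5/62) + 1203*(1/334) = 4195*(5/62) + 1203/334 = 20975/62 + 1203/334 = 1770059/5177 ≈ 341.91)
S*r = √10*(1770059/5177) = 1770059*√10/5177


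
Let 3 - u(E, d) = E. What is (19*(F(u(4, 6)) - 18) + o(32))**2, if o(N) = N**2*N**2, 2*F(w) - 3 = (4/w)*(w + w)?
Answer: 4396054442329/4 ≈ 1.0990e+12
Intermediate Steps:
u(E, d) = 3 - E
F(w) = 11/2 (F(w) = 3/2 + ((4/w)*(w + w))/2 = 3/2 + ((4/w)*(2*w))/2 = 3/2 + (1/2)*8 = 3/2 + 4 = 11/2)
o(N) = N**4
(19*(F(u(4, 6)) - 18) + o(32))**2 = (19*(11/2 - 18) + 32**4)**2 = (19*(-25/2) + 1048576)**2 = (-475/2 + 1048576)**2 = (2096677/2)**2 = 4396054442329/4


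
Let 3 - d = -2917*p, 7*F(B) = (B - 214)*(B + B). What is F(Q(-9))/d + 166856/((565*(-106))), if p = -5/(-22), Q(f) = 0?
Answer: -83428/29945 ≈ -2.7860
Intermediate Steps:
p = 5/22 (p = -5*(-1/22) = 5/22 ≈ 0.22727)
F(B) = 2*B*(-214 + B)/7 (F(B) = ((B - 214)*(B + B))/7 = ((-214 + B)*(2*B))/7 = (2*B*(-214 + B))/7 = 2*B*(-214 + B)/7)
d = 14651/22 (d = 3 - (-2917)*5/22 = 3 - 1*(-14585/22) = 3 + 14585/22 = 14651/22 ≈ 665.95)
F(Q(-9))/d + 166856/((565*(-106))) = ((2/7)*0*(-214 + 0))/(14651/22) + 166856/((565*(-106))) = ((2/7)*0*(-214))*(22/14651) + 166856/(-59890) = 0*(22/14651) + 166856*(-1/59890) = 0 - 83428/29945 = -83428/29945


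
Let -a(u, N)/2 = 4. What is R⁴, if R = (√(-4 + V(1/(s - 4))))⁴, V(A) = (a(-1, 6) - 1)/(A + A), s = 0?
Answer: 1475789056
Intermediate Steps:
a(u, N) = -8 (a(u, N) = -2*4 = -8)
V(A) = -9/(2*A) (V(A) = (-8 - 1)/(A + A) = -9*1/(2*A) = -9/(2*A))
R = 196 (R = (√(-4 - 9/(2*(1/(0 - 4)))))⁴ = (√(-4 - 9/(2*(1/(-4)))))⁴ = (√(-4 - 9/(2*(-¼))))⁴ = (√(-4 - 9/2*(-4)))⁴ = (√(-4 + 18))⁴ = (√14)⁴ = 196)
R⁴ = 196⁴ = 1475789056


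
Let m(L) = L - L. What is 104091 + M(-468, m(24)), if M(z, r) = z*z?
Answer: 323115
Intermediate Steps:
m(L) = 0
M(z, r) = z²
104091 + M(-468, m(24)) = 104091 + (-468)² = 104091 + 219024 = 323115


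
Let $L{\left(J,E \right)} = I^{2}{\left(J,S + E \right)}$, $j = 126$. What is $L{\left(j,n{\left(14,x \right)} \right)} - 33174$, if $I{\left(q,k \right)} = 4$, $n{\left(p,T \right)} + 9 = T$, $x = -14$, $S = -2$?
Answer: $-33158$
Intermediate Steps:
$n{\left(p,T \right)} = -9 + T$
$L{\left(J,E \right)} = 16$ ($L{\left(J,E \right)} = 4^{2} = 16$)
$L{\left(j,n{\left(14,x \right)} \right)} - 33174 = 16 - 33174 = -33158$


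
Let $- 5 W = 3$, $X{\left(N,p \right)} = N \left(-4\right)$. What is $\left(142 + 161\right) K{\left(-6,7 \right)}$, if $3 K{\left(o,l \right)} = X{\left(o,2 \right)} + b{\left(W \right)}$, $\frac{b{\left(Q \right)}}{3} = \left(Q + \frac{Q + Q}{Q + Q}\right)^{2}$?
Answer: $\frac{61812}{25} \approx 2472.5$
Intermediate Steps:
$X{\left(N,p \right)} = - 4 N$
$W = - \frac{3}{5}$ ($W = \left(- \frac{1}{5}\right) 3 = - \frac{3}{5} \approx -0.6$)
$b{\left(Q \right)} = 3 \left(1 + Q\right)^{2}$ ($b{\left(Q \right)} = 3 \left(Q + \frac{Q + Q}{Q + Q}\right)^{2} = 3 \left(Q + \frac{2 Q}{2 Q}\right)^{2} = 3 \left(Q + 2 Q \frac{1}{2 Q}\right)^{2} = 3 \left(Q + 1\right)^{2} = 3 \left(1 + Q\right)^{2}$)
$K{\left(o,l \right)} = \frac{4}{25} - \frac{4 o}{3}$ ($K{\left(o,l \right)} = \frac{- 4 o + 3 \left(1 - \frac{3}{5}\right)^{2}}{3} = \frac{- 4 o + 3 \left(\frac{2}{5}\right)^{2}}{3} = \frac{- 4 o + 3 \cdot \frac{4}{25}}{3} = \frac{- 4 o + \frac{12}{25}}{3} = \frac{\frac{12}{25} - 4 o}{3} = \frac{4}{25} - \frac{4 o}{3}$)
$\left(142 + 161\right) K{\left(-6,7 \right)} = \left(142 + 161\right) \left(\frac{4}{25} - -8\right) = 303 \left(\frac{4}{25} + 8\right) = 303 \cdot \frac{204}{25} = \frac{61812}{25}$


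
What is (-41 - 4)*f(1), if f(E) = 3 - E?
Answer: -90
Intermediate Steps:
(-41 - 4)*f(1) = (-41 - 4)*(3 - 1*1) = -45*(3 - 1) = -45*2 = -90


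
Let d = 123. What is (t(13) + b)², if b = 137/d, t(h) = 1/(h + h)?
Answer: 13579225/10227204 ≈ 1.3278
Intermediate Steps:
t(h) = 1/(2*h)
b = 137/123 ≈ 1.1138
(t(13) + b)² = ((½)/13 + 137/123)² = ((½)*(1/13) + 137/123)² = (1/26 + 137/123)² = (3685/3198)² = 13579225/10227204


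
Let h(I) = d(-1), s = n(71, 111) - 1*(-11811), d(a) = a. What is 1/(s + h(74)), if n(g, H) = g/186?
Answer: 186/2196731 ≈ 8.4671e-5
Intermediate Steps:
n(g, H) = g/186 (n(g, H) = g*(1/186) = g/186)
s = 2196917/186 (s = (1/186)*71 - 1*(-11811) = 71/186 + 11811 = 2196917/186 ≈ 11811.)
h(I) = -1
1/(s + h(74)) = 1/(2196917/186 - 1) = 1/(2196731/186) = 186/2196731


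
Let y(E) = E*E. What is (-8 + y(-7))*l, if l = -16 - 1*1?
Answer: -697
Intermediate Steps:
y(E) = E²
l = -17 (l = -16 - 1 = -17)
(-8 + y(-7))*l = (-8 + (-7)²)*(-17) = (-8 + 49)*(-17) = 41*(-17) = -697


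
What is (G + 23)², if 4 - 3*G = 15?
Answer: 3364/9 ≈ 373.78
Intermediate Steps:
G = -11/3 (G = 4/3 - ⅓*15 = 4/3 - 5 = -11/3 ≈ -3.6667)
(G + 23)² = (-11/3 + 23)² = (58/3)² = 3364/9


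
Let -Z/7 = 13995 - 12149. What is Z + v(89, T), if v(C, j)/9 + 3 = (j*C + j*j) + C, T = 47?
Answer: 45380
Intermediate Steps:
v(C, j) = -27 + 9*C + 9*j**2 + 9*C*j (v(C, j) = -27 + 9*((j*C + j*j) + C) = -27 + 9*((C*j + j**2) + C) = -27 + 9*((j**2 + C*j) + C) = -27 + 9*(C + j**2 + C*j) = -27 + (9*C + 9*j**2 + 9*C*j) = -27 + 9*C + 9*j**2 + 9*C*j)
Z = -12922 (Z = -7*(13995 - 12149) = -7*1846 = -12922)
Z + v(89, T) = -12922 + (-27 + 9*89 + 9*47**2 + 9*89*47) = -12922 + (-27 + 801 + 9*2209 + 37647) = -12922 + (-27 + 801 + 19881 + 37647) = -12922 + 58302 = 45380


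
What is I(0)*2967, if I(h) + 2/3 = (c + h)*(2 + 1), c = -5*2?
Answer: -90988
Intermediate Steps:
c = -10
I(h) = -92/3 + 3*h (I(h) = -⅔ + (-10 + h)*(2 + 1) = -⅔ + (-10 + h)*3 = -⅔ + (-30 + 3*h) = -92/3 + 3*h)
I(0)*2967 = (-92/3 + 3*0)*2967 = (-92/3 + 0)*2967 = -92/3*2967 = -90988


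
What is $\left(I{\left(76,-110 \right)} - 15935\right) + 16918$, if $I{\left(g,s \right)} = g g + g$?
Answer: $6835$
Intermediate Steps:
$I{\left(g,s \right)} = g + g^{2}$ ($I{\left(g,s \right)} = g^{2} + g = g + g^{2}$)
$\left(I{\left(76,-110 \right)} - 15935\right) + 16918 = \left(76 \left(1 + 76\right) - 15935\right) + 16918 = \left(76 \cdot 77 - 15935\right) + 16918 = \left(5852 - 15935\right) + 16918 = -10083 + 16918 = 6835$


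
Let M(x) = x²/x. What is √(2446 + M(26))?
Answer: 2*√618 ≈ 49.719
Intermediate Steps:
M(x) = x
√(2446 + M(26)) = √(2446 + 26) = √2472 = 2*√618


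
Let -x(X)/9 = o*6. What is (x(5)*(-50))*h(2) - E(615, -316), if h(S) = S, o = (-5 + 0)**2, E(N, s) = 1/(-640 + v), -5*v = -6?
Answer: 431190005/3194 ≈ 1.3500e+5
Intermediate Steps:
v = 6/5 (v = -1/5*(-6) = 6/5 ≈ 1.2000)
E(N, s) = -5/3194 (E(N, s) = 1/(-640 + 6/5) = 1/(-3194/5) = -5/3194)
o = 25 (o = (-5)**2 = 25)
x(X) = -1350 (x(X) = -225*6 = -9*150 = -1350)
(x(5)*(-50))*h(2) - E(615, -316) = -1350*(-50)*2 - 1*(-5/3194) = 67500*2 + 5/3194 = 135000 + 5/3194 = 431190005/3194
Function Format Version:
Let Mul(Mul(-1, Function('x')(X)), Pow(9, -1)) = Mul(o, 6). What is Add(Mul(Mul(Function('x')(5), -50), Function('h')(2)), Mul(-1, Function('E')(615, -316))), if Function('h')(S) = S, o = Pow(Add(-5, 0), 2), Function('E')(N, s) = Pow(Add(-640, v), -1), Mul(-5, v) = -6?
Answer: Rational(431190005, 3194) ≈ 1.3500e+5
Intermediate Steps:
v = Rational(6, 5) (v = Mul(Rational(-1, 5), -6) = Rational(6, 5) ≈ 1.2000)
Function('E')(N, s) = Rational(-5, 3194) (Function('E')(N, s) = Pow(Add(-640, Rational(6, 5)), -1) = Pow(Rational(-3194, 5), -1) = Rational(-5, 3194))
o = 25 (o = Pow(-5, 2) = 25)
Function('x')(X) = -1350 (Function('x')(X) = Mul(-9, Mul(25, 6)) = Mul(-9, 150) = -1350)
Add(Mul(Mul(Function('x')(5), -50), Function('h')(2)), Mul(-1, Function('E')(615, -316))) = Add(Mul(Mul(-1350, -50), 2), Mul(-1, Rational(-5, 3194))) = Add(Mul(67500, 2), Rational(5, 3194)) = Add(135000, Rational(5, 3194)) = Rational(431190005, 3194)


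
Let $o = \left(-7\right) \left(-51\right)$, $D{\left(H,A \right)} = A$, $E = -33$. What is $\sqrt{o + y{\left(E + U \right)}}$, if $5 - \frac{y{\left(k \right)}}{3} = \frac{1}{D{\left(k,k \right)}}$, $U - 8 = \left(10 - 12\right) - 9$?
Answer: $\frac{\sqrt{13395}}{6} \approx 19.289$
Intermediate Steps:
$o = 357$
$U = -3$ ($U = 8 + \left(\left(10 - 12\right) - 9\right) = 8 - 11 = -3$)
$y{\left(k \right)} = 15 - \frac{3}{k}$
$\sqrt{o + y{\left(E + U \right)}} = \sqrt{357 + \left(15 - \frac{3}{-33 - 3}\right)} = \sqrt{357 + \left(15 - \frac{3}{-36}\right)} = \sqrt{357 + \left(15 - - \frac{1}{12}\right)} = \sqrt{357 + \left(15 + \frac{1}{12}\right)} = \sqrt{357 + \frac{181}{12}} = \sqrt{\frac{4465}{12}} = \frac{\sqrt{13395}}{6}$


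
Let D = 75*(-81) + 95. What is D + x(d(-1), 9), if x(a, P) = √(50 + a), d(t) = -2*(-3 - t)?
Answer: -5980 + 3*√6 ≈ -5972.6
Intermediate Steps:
d(t) = 6 + 2*t
D = -5980 (D = -6075 + 95 = -5980)
D + x(d(-1), 9) = -5980 + √(50 + (6 + 2*(-1))) = -5980 + √(50 + (6 - 2)) = -5980 + √(50 + 4) = -5980 + √54 = -5980 + 3*√6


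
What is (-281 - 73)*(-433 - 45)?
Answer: 169212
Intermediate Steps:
(-281 - 73)*(-433 - 45) = -354*(-478) = 169212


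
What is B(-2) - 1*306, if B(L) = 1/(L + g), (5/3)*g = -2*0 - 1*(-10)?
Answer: -1223/4 ≈ -305.75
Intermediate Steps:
g = 6 (g = 3*(-2*0 - 1*(-10))/5 = 3*(0 + 10)/5 = (⅗)*10 = 6)
B(L) = 1/(6 + L) (B(L) = 1/(L + 6) = 1/(6 + L))
B(-2) - 1*306 = 1/(6 - 2) - 1*306 = 1/4 - 306 = ¼ - 306 = -1223/4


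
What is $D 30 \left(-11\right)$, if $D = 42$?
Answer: $-13860$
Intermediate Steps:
$D 30 \left(-11\right) = 42 \cdot 30 \left(-11\right) = 1260 \left(-11\right) = -13860$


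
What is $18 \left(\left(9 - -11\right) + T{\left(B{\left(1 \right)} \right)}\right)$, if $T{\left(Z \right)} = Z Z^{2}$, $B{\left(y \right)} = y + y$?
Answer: $504$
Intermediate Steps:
$B{\left(y \right)} = 2 y$
$T{\left(Z \right)} = Z^{3}$
$18 \left(\left(9 - -11\right) + T{\left(B{\left(1 \right)} \right)}\right) = 18 \left(\left(9 - -11\right) + \left(2 \cdot 1\right)^{3}\right) = 18 \left(\left(9 + 11\right) + 2^{3}\right) = 18 \left(20 + 8\right) = 18 \cdot 28 = 504$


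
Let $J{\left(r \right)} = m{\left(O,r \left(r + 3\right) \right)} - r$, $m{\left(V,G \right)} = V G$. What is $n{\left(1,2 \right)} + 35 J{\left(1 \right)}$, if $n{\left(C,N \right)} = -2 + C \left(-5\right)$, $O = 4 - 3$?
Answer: $98$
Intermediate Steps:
$O = 1$
$m{\left(V,G \right)} = G V$
$n{\left(C,N \right)} = -2 - 5 C$
$J{\left(r \right)} = - r + r \left(3 + r\right)$ ($J{\left(r \right)} = r \left(r + 3\right) 1 - r = r \left(3 + r\right) 1 - r = r \left(3 + r\right) - r = - r + r \left(3 + r\right)$)
$n{\left(1,2 \right)} + 35 J{\left(1 \right)} = \left(-2 - 5\right) + 35 \cdot 1 \left(2 + 1\right) = \left(-2 - 5\right) + 35 \cdot 1 \cdot 3 = -7 + 35 \cdot 3 = -7 + 105 = 98$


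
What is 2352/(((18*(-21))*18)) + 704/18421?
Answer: -458764/1492101 ≈ -0.30746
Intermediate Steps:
2352/(((18*(-21))*18)) + 704/18421 = 2352/((-378*18)) + 704*(1/18421) = 2352/(-6804) + 704/18421 = 2352*(-1/6804) + 704/18421 = -28/81 + 704/18421 = -458764/1492101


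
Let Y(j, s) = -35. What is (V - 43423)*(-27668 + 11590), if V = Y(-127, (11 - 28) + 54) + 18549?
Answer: 400486902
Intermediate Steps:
V = 18514 (V = -35 + 18549 = 18514)
(V - 43423)*(-27668 + 11590) = (18514 - 43423)*(-27668 + 11590) = -24909*(-16078) = 400486902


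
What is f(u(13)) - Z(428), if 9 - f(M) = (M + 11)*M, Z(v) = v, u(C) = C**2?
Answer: -30839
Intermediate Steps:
f(M) = 9 - M*(11 + M) (f(M) = 9 - (M + 11)*M = 9 - (11 + M)*M = 9 - M*(11 + M))
f(u(13)) - Z(428) = (9 - (13**2)**2 - 11*13**2) - 1*428 = (9 - 1*169**2 - 11*169) - 428 = (9 - 1*28561 - 1859) - 428 = (9 - 28561 - 1859) - 428 = -30411 - 428 = -30839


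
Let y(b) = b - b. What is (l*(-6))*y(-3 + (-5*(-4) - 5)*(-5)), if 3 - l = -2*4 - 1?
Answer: 0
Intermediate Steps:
l = 12 (l = 3 - (-2*4 - 1) = 3 - (-8 - 1) = 3 - 1*(-9) = 3 + 9 = 12)
y(b) = 0
(l*(-6))*y(-3 + (-5*(-4) - 5)*(-5)) = (12*(-6))*0 = -72*0 = 0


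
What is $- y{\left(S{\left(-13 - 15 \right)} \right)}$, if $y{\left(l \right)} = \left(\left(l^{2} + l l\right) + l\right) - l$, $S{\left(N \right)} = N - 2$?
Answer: $-1800$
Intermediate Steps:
$S{\left(N \right)} = -2 + N$
$y{\left(l \right)} = 2 l^{2}$ ($y{\left(l \right)} = \left(\left(l^{2} + l^{2}\right) + l\right) - l = \left(2 l^{2} + l\right) - l = \left(l + 2 l^{2}\right) - l = 2 l^{2}$)
$- y{\left(S{\left(-13 - 15 \right)} \right)} = - 2 \left(-2 - 28\right)^{2} = - 2 \left(-30\right)^{2} = - 2 \cdot 900 = \left(-1\right) 1800 = -1800$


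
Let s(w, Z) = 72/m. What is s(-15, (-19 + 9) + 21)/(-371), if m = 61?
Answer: -72/22631 ≈ -0.0031815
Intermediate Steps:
s(w, Z) = 72/61
s(-15, (-19 + 9) + 21)/(-371) = (72/61)/(-371) = (72/61)*(-1/371) = -72/22631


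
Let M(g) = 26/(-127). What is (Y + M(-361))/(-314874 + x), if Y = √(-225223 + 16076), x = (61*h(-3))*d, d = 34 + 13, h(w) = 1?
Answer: 26/39624889 - I*√209147/312007 ≈ 6.5615e-7 - 0.0014658*I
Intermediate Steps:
d = 47
M(g) = -26/127 (M(g) = 26*(-1/127) = -26/127)
x = 2867 (x = (61*1)*47 = 61*47 = 2867)
Y = I*√209147 (Y = √(-209147) = I*√209147 ≈ 457.33*I)
(Y + M(-361))/(-314874 + x) = (I*√209147 - 26/127)/(-314874 + 2867) = (-26/127 + I*√209147)/(-312007) = (-26/127 + I*√209147)*(-1/312007) = 26/39624889 - I*√209147/312007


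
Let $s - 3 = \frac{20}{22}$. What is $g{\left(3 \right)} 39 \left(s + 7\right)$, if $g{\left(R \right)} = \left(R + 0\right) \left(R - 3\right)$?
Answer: $0$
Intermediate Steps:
$g{\left(R \right)} = R \left(-3 + R\right)$
$s = \frac{43}{11}$ ($s = 3 + \frac{20}{22} = 3 + 20 \cdot \frac{1}{22} = 3 + \frac{10}{11} = \frac{43}{11} \approx 3.9091$)
$g{\left(3 \right)} 39 \left(s + 7\right) = 3 \left(-3 + 3\right) 39 \left(\frac{43}{11} + 7\right) = 3 \cdot 0 \cdot 39 \cdot \frac{120}{11} = 0 \cdot 39 \cdot \frac{120}{11} = 0 \cdot \frac{120}{11} = 0$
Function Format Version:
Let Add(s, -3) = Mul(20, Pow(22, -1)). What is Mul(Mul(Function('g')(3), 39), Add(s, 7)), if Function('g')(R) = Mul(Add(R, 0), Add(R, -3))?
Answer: 0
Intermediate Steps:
Function('g')(R) = Mul(R, Add(-3, R))
s = Rational(43, 11) (s = Add(3, Mul(20, Pow(22, -1))) = Add(3, Mul(20, Rational(1, 22))) = Add(3, Rational(10, 11)) = Rational(43, 11) ≈ 3.9091)
Mul(Mul(Function('g')(3), 39), Add(s, 7)) = Mul(Mul(Mul(3, Add(-3, 3)), 39), Add(Rational(43, 11), 7)) = Mul(Mul(Mul(3, 0), 39), Rational(120, 11)) = Mul(Mul(0, 39), Rational(120, 11)) = Mul(0, Rational(120, 11)) = 0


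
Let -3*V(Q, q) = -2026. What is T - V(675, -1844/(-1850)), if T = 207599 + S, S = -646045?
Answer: -1317364/3 ≈ -4.3912e+5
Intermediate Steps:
V(Q, q) = 2026/3 (V(Q, q) = -⅓*(-2026) = 2026/3)
T = -438446 (T = 207599 - 646045 = -438446)
T - V(675, -1844/(-1850)) = -438446 - 1*2026/3 = -438446 - 2026/3 = -1317364/3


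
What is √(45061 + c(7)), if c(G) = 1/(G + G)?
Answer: 3*√981330/14 ≈ 212.28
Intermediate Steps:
c(G) = 1/(2*G)
√(45061 + c(7)) = √(45061 + (½)/7) = √(45061 + (½)*(⅐)) = √(45061 + 1/14) = √(630855/14) = 3*√981330/14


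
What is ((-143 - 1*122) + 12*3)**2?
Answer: 52441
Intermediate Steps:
((-143 - 1*122) + 12*3)**2 = ((-143 - 122) + 36)**2 = (-265 + 36)**2 = (-229)**2 = 52441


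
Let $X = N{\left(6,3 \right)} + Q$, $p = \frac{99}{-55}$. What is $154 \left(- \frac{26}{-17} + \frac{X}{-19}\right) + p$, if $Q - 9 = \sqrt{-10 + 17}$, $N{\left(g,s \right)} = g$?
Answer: $\frac{181123}{1615} - \frac{154 \sqrt{7}}{19} \approx 90.706$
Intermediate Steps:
$p = - \frac{9}{5}$ ($p = 99 \left(- \frac{1}{55}\right) = - \frac{9}{5} \approx -1.8$)
$Q = 9 + \sqrt{7}$ ($Q = 9 + \sqrt{-10 + 17} = 9 + \sqrt{7} \approx 11.646$)
$X = 15 + \sqrt{7}$ ($X = 6 + \left(9 + \sqrt{7}\right) = 15 + \sqrt{7} \approx 17.646$)
$154 \left(- \frac{26}{-17} + \frac{X}{-19}\right) + p = 154 \left(- \frac{26}{-17} + \frac{15 + \sqrt{7}}{-19}\right) - \frac{9}{5} = 154 \left(\left(-26\right) \left(- \frac{1}{17}\right) + \left(15 + \sqrt{7}\right) \left(- \frac{1}{19}\right)\right) - \frac{9}{5} = 154 \left(\frac{26}{17} - \left(\frac{15}{19} + \frac{\sqrt{7}}{19}\right)\right) - \frac{9}{5} = 154 \left(\frac{239}{323} - \frac{\sqrt{7}}{19}\right) - \frac{9}{5} = \left(\frac{36806}{323} - \frac{154 \sqrt{7}}{19}\right) - \frac{9}{5} = \frac{181123}{1615} - \frac{154 \sqrt{7}}{19}$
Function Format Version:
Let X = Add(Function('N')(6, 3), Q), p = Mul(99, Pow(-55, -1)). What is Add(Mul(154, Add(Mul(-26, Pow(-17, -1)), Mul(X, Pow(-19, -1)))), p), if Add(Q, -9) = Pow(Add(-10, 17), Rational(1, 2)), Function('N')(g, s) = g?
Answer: Add(Rational(181123, 1615), Mul(Rational(-154, 19), Pow(7, Rational(1, 2)))) ≈ 90.706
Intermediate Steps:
p = Rational(-9, 5) (p = Mul(99, Rational(-1, 55)) = Rational(-9, 5) ≈ -1.8000)
Q = Add(9, Pow(7, Rational(1, 2))) (Q = Add(9, Pow(Add(-10, 17), Rational(1, 2))) = Add(9, Pow(7, Rational(1, 2))) ≈ 11.646)
X = Add(15, Pow(7, Rational(1, 2))) (X = Add(6, Add(9, Pow(7, Rational(1, 2)))) = Add(15, Pow(7, Rational(1, 2))) ≈ 17.646)
Add(Mul(154, Add(Mul(-26, Pow(-17, -1)), Mul(X, Pow(-19, -1)))), p) = Add(Mul(154, Add(Mul(-26, Pow(-17, -1)), Mul(Add(15, Pow(7, Rational(1, 2))), Pow(-19, -1)))), Rational(-9, 5)) = Add(Mul(154, Add(Mul(-26, Rational(-1, 17)), Mul(Add(15, Pow(7, Rational(1, 2))), Rational(-1, 19)))), Rational(-9, 5)) = Add(Mul(154, Add(Rational(26, 17), Add(Rational(-15, 19), Mul(Rational(-1, 19), Pow(7, Rational(1, 2)))))), Rational(-9, 5)) = Add(Mul(154, Add(Rational(239, 323), Mul(Rational(-1, 19), Pow(7, Rational(1, 2))))), Rational(-9, 5)) = Add(Add(Rational(36806, 323), Mul(Rational(-154, 19), Pow(7, Rational(1, 2)))), Rational(-9, 5)) = Add(Rational(181123, 1615), Mul(Rational(-154, 19), Pow(7, Rational(1, 2))))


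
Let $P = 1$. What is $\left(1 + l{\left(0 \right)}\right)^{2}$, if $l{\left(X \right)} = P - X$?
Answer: $4$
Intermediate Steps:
$l{\left(X \right)} = 1 - X$
$\left(1 + l{\left(0 \right)}\right)^{2} = \left(1 + \left(1 - 0\right)\right)^{2} = \left(1 + \left(1 + 0\right)\right)^{2} = \left(1 + 1\right)^{2} = 2^{2} = 4$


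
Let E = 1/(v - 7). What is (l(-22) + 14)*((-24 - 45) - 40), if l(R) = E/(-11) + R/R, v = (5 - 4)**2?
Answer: -108019/66 ≈ -1636.7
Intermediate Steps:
v = 1 (v = 1**2 = 1)
E = -1/6 (E = 1/(1 - 7) = 1/(-6) = -1/6 ≈ -0.16667)
l(R) = 67/66 (l(R) = -1/6/(-11) + R/R = -1/6*(-1/11) + 1 = 1/66 + 1 = 67/66)
(l(-22) + 14)*((-24 - 45) - 40) = (67/66 + 14)*((-24 - 45) - 40) = 991*(-69 - 40)/66 = (991/66)*(-109) = -108019/66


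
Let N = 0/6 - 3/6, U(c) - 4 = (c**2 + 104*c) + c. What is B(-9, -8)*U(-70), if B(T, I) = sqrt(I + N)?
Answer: -1223*I*sqrt(34) ≈ -7131.3*I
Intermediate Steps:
U(c) = 4 + c**2 + 105*c (U(c) = 4 + ((c**2 + 104*c) + c) = 4 + (c**2 + 105*c) = 4 + c**2 + 105*c)
N = -1/2 (N = 0*(1/6) - 3*1/6 = 0 - 1/2 = -1/2 ≈ -0.50000)
B(T, I) = sqrt(-1/2 + I) (B(T, I) = sqrt(I - 1/2) = sqrt(-1/2 + I))
B(-9, -8)*U(-70) = (sqrt(-2 + 4*(-8))/2)*(4 + (-70)**2 + 105*(-70)) = (sqrt(-2 - 32)/2)*(4 + 4900 - 7350) = (sqrt(-34)/2)*(-2446) = ((I*sqrt(34))/2)*(-2446) = (I*sqrt(34)/2)*(-2446) = -1223*I*sqrt(34)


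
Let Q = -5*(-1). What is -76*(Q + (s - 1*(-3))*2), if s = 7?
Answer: -1900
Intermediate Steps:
Q = 5
-76*(Q + (s - 1*(-3))*2) = -76*(5 + (7 - 1*(-3))*2) = -76*(5 + (7 + 3)*2) = -76*(5 + 10*2) = -76*(5 + 20) = -76*25 = -1900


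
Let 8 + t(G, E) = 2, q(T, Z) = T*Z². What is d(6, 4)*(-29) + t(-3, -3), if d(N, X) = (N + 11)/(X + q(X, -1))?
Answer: -541/8 ≈ -67.625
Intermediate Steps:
d(N, X) = (11 + N)/(2*X) (d(N, X) = (N + 11)/(X + X*(-1)²) = (11 + N)/(X + X*1) = (11 + N)/(X + X) = (11 + N)/((2*X)) = (11 + N)*(1/(2*X)) = (11 + N)/(2*X))
t(G, E) = -6 (t(G, E) = -8 + 2 = -6)
d(6, 4)*(-29) + t(-3, -3) = ((½)*(11 + 6)/4)*(-29) - 6 = ((½)*(¼)*17)*(-29) - 6 = (17/8)*(-29) - 6 = -493/8 - 6 = -541/8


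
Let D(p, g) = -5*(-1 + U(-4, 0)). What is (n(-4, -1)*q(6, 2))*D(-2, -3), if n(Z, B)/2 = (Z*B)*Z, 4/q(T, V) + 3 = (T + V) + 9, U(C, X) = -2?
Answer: -960/7 ≈ -137.14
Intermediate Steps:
q(T, V) = 4/(6 + T + V) (q(T, V) = 4/(-3 + ((T + V) + 9)) = 4/(-3 + (9 + T + V)) = 4/(6 + T + V))
n(Z, B) = 2*B*Z² (n(Z, B) = 2*((Z*B)*Z) = 2*((B*Z)*Z) = 2*(B*Z²) = 2*B*Z²)
D(p, g) = 15 (D(p, g) = -5*(-1 - 2) = -5*(-3) = 15)
(n(-4, -1)*q(6, 2))*D(-2, -3) = ((2*(-1)*(-4)²)*(4/(6 + 6 + 2)))*15 = ((2*(-1)*16)*(4/14))*15 = -128/14*15 = -32*2/7*15 = -64/7*15 = -960/7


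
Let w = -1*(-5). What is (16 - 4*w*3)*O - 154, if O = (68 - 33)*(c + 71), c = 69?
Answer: -215754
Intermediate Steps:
w = 5
O = 4900 (O = (68 - 33)*(69 + 71) = 35*140 = 4900)
(16 - 4*w*3)*O - 154 = (16 - 4*5*3)*4900 - 154 = (16 - 20*3)*4900 - 154 = (16 - 60)*4900 - 154 = -44*4900 - 154 = -215600 - 154 = -215754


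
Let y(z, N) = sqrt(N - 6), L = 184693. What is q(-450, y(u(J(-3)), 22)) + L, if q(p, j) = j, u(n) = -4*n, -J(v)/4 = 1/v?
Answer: 184697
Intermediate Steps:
J(v) = -4/v
y(z, N) = sqrt(-6 + N)
q(-450, y(u(J(-3)), 22)) + L = sqrt(-6 + 22) + 184693 = sqrt(16) + 184693 = 4 + 184693 = 184697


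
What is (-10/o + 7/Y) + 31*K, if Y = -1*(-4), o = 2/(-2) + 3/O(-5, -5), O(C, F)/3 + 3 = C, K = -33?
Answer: -36445/36 ≈ -1012.4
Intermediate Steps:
O(C, F) = -9 + 3*C
o = -9/8 (o = 2/(-2) + 3/(-9 + 3*(-5)) = 2*(-1/2) + 3/(-9 - 15) = -1 + 3/(-24) = -1 + 3*(-1/24) = -1 - 1/8 = -9/8 ≈ -1.1250)
Y = 4
(-10/o + 7/Y) + 31*K = (-10/(-9/8) + 7/4) + 31*(-33) = (-10*(-8/9) + 7*(1/4)) - 1023 = (80/9 + 7/4) - 1023 = 383/36 - 1023 = -36445/36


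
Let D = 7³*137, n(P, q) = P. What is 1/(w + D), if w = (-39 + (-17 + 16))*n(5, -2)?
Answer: 1/46791 ≈ 2.1372e-5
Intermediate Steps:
D = 46991 (D = 343*137 = 46991)
w = -200 (w = (-39 + (-17 + 16))*5 = (-39 - 1)*5 = -40*5 = -200)
1/(w + D) = 1/(-200 + 46991) = 1/46791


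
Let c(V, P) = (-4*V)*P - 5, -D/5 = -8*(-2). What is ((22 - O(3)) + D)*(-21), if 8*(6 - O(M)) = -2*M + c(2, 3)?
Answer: 11487/8 ≈ 1435.9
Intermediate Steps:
D = -80 (D = -(-40)*(-2) = -5*16 = -80)
c(V, P) = -5 - 4*P*V (c(V, P) = -4*P*V - 5 = -5 - 4*P*V)
O(M) = 77/8 + M/4 (O(M) = 6 - (-2*M + (-5 - 4*3*2))/8 = 6 - (-2*M + (-5 - 24))/8 = 6 - (-2*M - 29)/8 = 6 - (-29 - 2*M)/8 = 6 + (29/8 + M/4) = 77/8 + M/4)
((22 - O(3)) + D)*(-21) = ((22 - (77/8 + (1/4)*3)) - 80)*(-21) = ((22 - (77/8 + 3/4)) - 80)*(-21) = ((22 - 1*83/8) - 80)*(-21) = ((22 - 83/8) - 80)*(-21) = (93/8 - 80)*(-21) = -547/8*(-21) = 11487/8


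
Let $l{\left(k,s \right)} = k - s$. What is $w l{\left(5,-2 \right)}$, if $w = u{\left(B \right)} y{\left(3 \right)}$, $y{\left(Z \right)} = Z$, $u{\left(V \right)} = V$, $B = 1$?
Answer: $21$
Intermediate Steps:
$w = 3$ ($w = 1 \cdot 3 = 3$)
$w l{\left(5,-2 \right)} = 3 \left(5 - -2\right) = 3 \left(5 + 2\right) = 3 \cdot 7 = 21$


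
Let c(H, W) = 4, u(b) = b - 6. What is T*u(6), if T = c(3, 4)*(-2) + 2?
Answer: 0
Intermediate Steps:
u(b) = -6 + b
T = -6 (T = 4*(-2) + 2 = -8 + 2 = -6)
T*u(6) = -6*(-6 + 6) = -6*0 = 0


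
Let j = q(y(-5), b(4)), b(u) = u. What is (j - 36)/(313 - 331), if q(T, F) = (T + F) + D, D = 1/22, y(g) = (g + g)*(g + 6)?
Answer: 923/396 ≈ 2.3308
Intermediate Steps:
y(g) = 2*g*(6 + g) (y(g) = (2*g)*(6 + g) = 2*g*(6 + g))
D = 1/22 ≈ 0.045455
q(T, F) = 1/22 + F + T (q(T, F) = (T + F) + 1/22 = (F + T) + 1/22 = 1/22 + F + T)
j = -131/22 (j = 1/22 + 4 + 2*(-5)*(6 - 5) = 1/22 + 4 + 2*(-5)*1 = 1/22 + 4 - 10 = -131/22 ≈ -5.9545)
(j - 36)/(313 - 331) = (-131/22 - 36)/(313 - 331) = -923/22/(-18) = -923/22*(-1/18) = 923/396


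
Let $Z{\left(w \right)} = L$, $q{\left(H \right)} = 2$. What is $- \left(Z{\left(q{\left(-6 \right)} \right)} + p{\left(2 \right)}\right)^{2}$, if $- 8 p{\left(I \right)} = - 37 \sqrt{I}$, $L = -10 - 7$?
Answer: $- \frac{10617}{32} + \frac{629 \sqrt{2}}{4} \approx -109.4$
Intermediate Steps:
$L = -17$
$Z{\left(w \right)} = -17$
$p{\left(I \right)} = \frac{37 \sqrt{I}}{8}$ ($p{\left(I \right)} = - \frac{\left(-1\right) 37 \sqrt{I}}{8} = - \frac{\left(-37\right) \sqrt{I}}{8} = \frac{37 \sqrt{I}}{8}$)
$- \left(Z{\left(q{\left(-6 \right)} \right)} + p{\left(2 \right)}\right)^{2} = - \left(-17 + \frac{37 \sqrt{2}}{8}\right)^{2}$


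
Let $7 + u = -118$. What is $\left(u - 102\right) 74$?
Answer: $-16798$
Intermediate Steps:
$u = -125$ ($u = -7 - 118 = -125$)
$\left(u - 102\right) 74 = \left(-125 - 102\right) 74 = \left(-227\right) 74 = -16798$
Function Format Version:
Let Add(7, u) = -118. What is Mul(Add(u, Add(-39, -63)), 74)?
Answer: -16798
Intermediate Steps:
u = -125 (u = Add(-7, -118) = -125)
Mul(Add(u, Add(-39, -63)), 74) = Mul(Add(-125, Add(-39, -63)), 74) = Mul(Add(-125, -102), 74) = Mul(-227, 74) = -16798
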